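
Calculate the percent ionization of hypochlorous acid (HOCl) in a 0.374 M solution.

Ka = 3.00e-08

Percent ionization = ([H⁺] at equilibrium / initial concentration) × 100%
Percent ionization = 0.0283%

Let x = [H⁺]. Ka = x²/(C - x) ⇒ x² + (3.00e-08)x - (3.00e-08)(0.374) = 0. x = 1.0591e-04. Percent = (1.0591e-04/0.374) × 100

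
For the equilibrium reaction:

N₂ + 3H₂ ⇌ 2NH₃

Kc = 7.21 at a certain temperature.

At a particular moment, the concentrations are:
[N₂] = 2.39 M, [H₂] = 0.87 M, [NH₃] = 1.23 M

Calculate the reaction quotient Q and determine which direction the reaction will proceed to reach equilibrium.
Q = 0.961, Q < K, reaction proceeds forward (toward products)

Q = ([NH₃]^2) / ([N₂] × [H₂]^3)
  = ((1.23)^2) / ((2.39)·(0.87)^3) = 1.5129/1.5738 = 0.9613
Since Q = 0.9613 < Kc = 7.21, the reaction proceeds forward (toward products) to reach equilibrium.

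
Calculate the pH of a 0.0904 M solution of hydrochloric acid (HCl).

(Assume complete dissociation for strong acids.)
pH = 1.04

[H⁺] = 0.0904 M for strong acid. pH = -log[H⁺] = -log(0.0904)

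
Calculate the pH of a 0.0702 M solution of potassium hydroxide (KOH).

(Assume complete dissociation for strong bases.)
pH = 12.85

[OH⁻] = 0.0702 M for strong base. pOH = -log[OH⁻] = 1.15, pH = 14 - pOH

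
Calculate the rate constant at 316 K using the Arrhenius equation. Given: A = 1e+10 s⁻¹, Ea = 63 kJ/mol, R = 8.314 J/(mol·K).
3.85e-01 s⁻¹

k = A·exp(-Ea/(R·T)) = 1e+10·exp(-63000/(8.314·316)) = 1e+10·exp(-23.9797) = 1e+10·3.8526e-11 = 3.85e-01 s⁻¹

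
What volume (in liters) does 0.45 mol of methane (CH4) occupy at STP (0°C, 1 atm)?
At STP, 1 mol of gas occupies 22.4 L
Volume = 0.45 mol × 22.4 L/mol = 10.08 L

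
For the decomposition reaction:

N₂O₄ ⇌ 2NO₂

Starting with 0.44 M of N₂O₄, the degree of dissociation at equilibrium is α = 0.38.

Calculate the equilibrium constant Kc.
K_c = 0.4099

x = α·[A]₀ = 0.38 × 0.44 = 0.1672 M dissociated.
At eq: [N₂O₄] = 0.44 − 0.1672 = 0.2728 M; [NO₂] = 2x = 0.3344 M.
Kc = [NO₂]²/[N₂O₄] = (0.3344)²/0.2728 = 0.4099.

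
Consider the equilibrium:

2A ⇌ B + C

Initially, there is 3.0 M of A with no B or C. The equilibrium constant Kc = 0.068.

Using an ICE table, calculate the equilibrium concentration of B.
[B] = 0.514 M

ICE: [A] = 3.0 − 2x, [B] = [C] = x.
Kc = x²/(3.0 − 2x)² = 0.068 ⇒ √Kc = x/(3.0 − 2x).
x = √0.068·3.0/(1 + 2√0.068) = 0.26077·3.0/1.5215 = 0.51415.
[B] = x = 0.514 M.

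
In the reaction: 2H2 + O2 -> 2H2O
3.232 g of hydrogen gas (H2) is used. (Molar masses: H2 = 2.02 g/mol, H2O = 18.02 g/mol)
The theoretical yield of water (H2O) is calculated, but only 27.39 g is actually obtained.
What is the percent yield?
Moles of H2 = 3.232 g ÷ 2.02 g/mol = 1.6 mol
Mole ratio: 2 mol H2O / 2 mol H2
Moles of H2O = 1.6 × (2/2) = 1.6 mol
Theoretical yield = 1.6 mol × 18.02 g/mol = 28.832 g
Actual yield = 27.39 g
Percent yield = (27.39 / 28.832) × 100% = 95.0%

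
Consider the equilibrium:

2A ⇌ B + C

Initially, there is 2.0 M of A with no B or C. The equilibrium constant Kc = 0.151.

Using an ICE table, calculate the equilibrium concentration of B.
[B] = 0.437 M

ICE: [A] = 2.0 − 2x, [B] = [C] = x.
Kc = x²/(2.0 − 2x)² = 0.151 ⇒ √Kc = x/(2.0 − 2x).
x = √0.151·2.0/(1 + 2√0.151) = 0.38859·2.0/1.7772 = 0.43731.
[B] = x = 0.437 M.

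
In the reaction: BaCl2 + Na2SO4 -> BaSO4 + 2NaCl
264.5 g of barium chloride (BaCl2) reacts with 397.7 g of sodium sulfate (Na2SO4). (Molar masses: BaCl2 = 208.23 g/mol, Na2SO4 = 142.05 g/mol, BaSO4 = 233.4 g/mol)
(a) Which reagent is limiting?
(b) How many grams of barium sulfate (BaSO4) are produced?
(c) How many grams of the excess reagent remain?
(a) BaCl2, (b) 296.5 g, (c) 217.3 g

Moles of BaCl2 = 264.5 g ÷ 208.23 g/mol = 1.27023 mol
Moles of Na2SO4 = 397.7 g ÷ 142.05 g/mol = 2.79972 mol
Moles ÷ coefficient: BaCl2: 1.27023/1 = 1.27, Na2SO4: 2.79972/1 = 2.8
(a) BaCl2 has the smaller value, so BaCl2 is the limiting reagent.
(b) Moles of BaSO4 = 1.27023 mol BaCl2 × (1/1) = 1.27023 mol; mass = 1.27023 mol × 233.4 g/mol = 296.5 g
(c) Na2SO4 consumed = 1.27023 × (1/1) = 1.27023 mol; remaining = 2.79972 − 1.27023 = 1.52949 mol; mass = 1.52949 mol × 142.05 g/mol = 217.3 g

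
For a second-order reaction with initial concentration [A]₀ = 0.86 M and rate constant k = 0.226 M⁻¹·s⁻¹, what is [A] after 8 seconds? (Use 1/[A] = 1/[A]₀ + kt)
0.3366 M

1/[A] = 1/[A]₀ + k·t = 1/0.86 + (0.226)·(8) = 1.1628 + 1.8080 = 2.9708
[A] = 1/2.9708 = 0.3366 M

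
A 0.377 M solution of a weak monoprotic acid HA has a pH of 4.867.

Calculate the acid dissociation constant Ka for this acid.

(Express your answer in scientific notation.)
K_a = 4.89e-10

[H⁺] = 10^(−pH) = 10^(−4.867) = 1.358e-05 M. For HA ⇌ H⁺ + A⁻, Ka = x²/(C − x) = (1.358e-05)²/(0.377 − 1.358e-05) = 4.89e-10.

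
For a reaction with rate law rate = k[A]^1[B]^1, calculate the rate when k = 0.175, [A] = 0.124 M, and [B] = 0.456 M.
0.009895 M/s

rate = k·[A]^1·[B]^1 = 0.175·(0.124)^1·(0.456)^1 = 0.175·0.124·0.456 = 0.009895 M/s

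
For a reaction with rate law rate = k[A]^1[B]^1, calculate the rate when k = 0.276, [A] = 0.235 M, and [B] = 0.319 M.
0.02069 M/s

rate = k·[A]^1·[B]^1 = 0.276·(0.235)^1·(0.319)^1 = 0.276·0.235·0.319 = 0.02069 M/s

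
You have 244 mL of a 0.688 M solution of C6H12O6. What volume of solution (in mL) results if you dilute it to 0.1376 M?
Using M₁V₁ = M₂V₂:
0.688 × 244 = 0.1376 × V₂
V₂ = (0.688 × 244) / 0.1376 = 1220 mL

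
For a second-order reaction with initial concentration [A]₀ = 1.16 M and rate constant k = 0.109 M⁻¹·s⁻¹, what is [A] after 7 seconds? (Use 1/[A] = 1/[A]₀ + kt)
0.6154 M

1/[A] = 1/[A]₀ + k·t = 1/1.16 + (0.109)·(7) = 0.8621 + 0.7630 = 1.6251
[A] = 1/1.6251 = 0.6154 M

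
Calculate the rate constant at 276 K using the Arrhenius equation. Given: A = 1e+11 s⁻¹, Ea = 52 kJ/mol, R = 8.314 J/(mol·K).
1.44e+01 s⁻¹

k = A·exp(-Ea/(R·T)) = 1e+11·exp(-52000/(8.314·276)) = 1e+11·exp(-22.6613) = 1e+11·1.4399e-10 = 1.44e+01 s⁻¹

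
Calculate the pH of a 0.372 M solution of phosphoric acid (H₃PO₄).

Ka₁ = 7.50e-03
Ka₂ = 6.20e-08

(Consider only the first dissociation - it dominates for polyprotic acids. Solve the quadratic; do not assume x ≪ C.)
pH = 1.31

x² + Ka₁·x − Ka₁·C = 0 with Ka₁ = 7.50e-03, C = 0.372.
x = (−Ka₁ + √(Ka₁² + 4·Ka₁·C))/2 = 4.9203e-02 M, so pH = 1.31.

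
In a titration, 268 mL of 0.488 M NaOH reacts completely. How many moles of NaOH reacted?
Moles = Molarity × Volume (L)
Moles = 0.488 M × 0.268 L = 0.1308 mol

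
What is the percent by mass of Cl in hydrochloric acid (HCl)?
Mass of Cl in formula = 35.45 × 1 = 35.45 g/mol
Molar mass = 36.46 g/mol
% Cl = (35.45/36.46) × 100% = 97.23%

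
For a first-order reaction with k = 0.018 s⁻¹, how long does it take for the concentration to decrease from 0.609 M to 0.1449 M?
79.77 s

From ln[A] = ln[A]₀ - k·t: t = ln([A]₀/[A])/k = ln(0.609/0.1449)/0.018 = ln(4.2029)/0.018 = 1.4358/0.018 = 79.77 s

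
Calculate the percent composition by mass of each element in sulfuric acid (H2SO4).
H: 2.06%, S: 32.69%, O: 65.25%

Molar mass of H2SO4 = 98.09 g/mol
% H = (2 × 1.008) / 98.09 × 100% = 2.016 / 98.09 × 100% = 2.06%
% S = (1 × 32.07) / 98.09 × 100% = 32.07 / 98.09 × 100% = 32.69%
% O = (4 × 16.0) / 98.09 × 100% = 64 / 98.09 × 100% = 65.25%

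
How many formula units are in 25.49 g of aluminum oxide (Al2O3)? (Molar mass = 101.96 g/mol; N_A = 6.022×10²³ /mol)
Moles = 25.49 g ÷ 101.96 g/mol = 0.25 mol
Formula units = 0.25 mol × 6.022×10²³ /mol = 1.506e+23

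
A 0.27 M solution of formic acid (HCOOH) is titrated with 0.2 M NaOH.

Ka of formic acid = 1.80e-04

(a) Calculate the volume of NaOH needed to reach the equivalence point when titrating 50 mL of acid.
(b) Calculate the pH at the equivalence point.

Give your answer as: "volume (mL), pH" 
V = 67.5 mL, pH = 8.40

(a) At equivalence: moles acid = moles base.
moles acid = 0.27 × 0.05 = 0.0135 mol; V_NaOH = 0.0135/0.2 = 0.0675 L = 67.5 mL.
(b) At equivalence, all acid → conjugate base A⁻ at [A⁻] = 0.0135/0.1175 = 0.1149 M.
Kb = Kw/Ka = 1.0e-14/1.80e-04 = 5.556e-11; [OH⁻] = √(Kb·[A⁻]) = 2.526e-06; pOH = 5.60; pH = 14 − pOH = 8.40.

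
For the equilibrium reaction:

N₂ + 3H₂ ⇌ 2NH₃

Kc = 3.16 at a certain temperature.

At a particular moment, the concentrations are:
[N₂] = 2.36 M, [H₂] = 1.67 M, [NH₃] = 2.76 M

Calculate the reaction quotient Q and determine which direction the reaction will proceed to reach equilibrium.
Q = 0.693, Q < K, reaction proceeds forward (toward products)

Q = ([NH₃]^2) / ([N₂] × [H₂]^3)
  = ((2.76)^2) / ((2.36)·(1.67)^3) = 7.6176/10.992 = 0.693
Since Q = 0.693 < Kc = 3.16, the reaction proceeds forward (toward products) to reach equilibrium.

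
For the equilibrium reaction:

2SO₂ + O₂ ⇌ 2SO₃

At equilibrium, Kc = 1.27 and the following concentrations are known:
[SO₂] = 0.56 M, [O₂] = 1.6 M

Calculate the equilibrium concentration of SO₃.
[SO₃] = 0.7983 M

Kc = ([SO₃]^2) / ([SO₂]^2 × [O₂]) = 1.27
[SO₃]^2 = Kc · (reactant terms)/(other product terms) = 1.27 · 0.50176 / 1 = 0.63724
[SO₃] = (0.63724)^(1/2) = 0.7983 M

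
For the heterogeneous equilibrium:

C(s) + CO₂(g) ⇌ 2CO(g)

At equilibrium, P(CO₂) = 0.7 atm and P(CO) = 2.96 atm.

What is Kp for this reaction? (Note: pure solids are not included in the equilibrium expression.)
K_p = 12.517

Solid C is excluded.
Kp = P(CO)²/P(CO₂) = (2.96)²/0.7 = 8.762/0.7 = 12.517.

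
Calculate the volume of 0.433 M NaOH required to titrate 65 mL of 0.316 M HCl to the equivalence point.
V_{base} = 47.4 mL

At equivalence: moles acid = moles base.
moles HCl = 0.316 M × 0.065 L = 0.02054 mol
V_NaOH = 0.02054 mol ÷ 0.433 M = 0.04744 L = 47.4 mL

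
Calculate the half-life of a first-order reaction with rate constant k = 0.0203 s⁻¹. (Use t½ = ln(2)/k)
34.15 s

t½ = ln(2)/k = 0.6931/0.0203 = 34.15 s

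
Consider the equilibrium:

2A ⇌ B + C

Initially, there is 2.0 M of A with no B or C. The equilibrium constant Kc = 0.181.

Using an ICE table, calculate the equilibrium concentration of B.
[B] = 0.460 M

ICE: [A] = 2.0 − 2x, [B] = [C] = x.
Kc = x²/(2.0 − 2x)² = 0.181 ⇒ √Kc = x/(2.0 − 2x).
x = √0.181·2.0/(1 + 2√0.181) = 0.42544·2.0/1.8509 = 0.45972.
[B] = x = 0.460 M.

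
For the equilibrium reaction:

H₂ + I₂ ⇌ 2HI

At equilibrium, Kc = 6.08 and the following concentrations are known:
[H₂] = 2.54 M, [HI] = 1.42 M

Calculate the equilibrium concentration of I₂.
[I₂] = 0.1306 M

Kc = ([HI]^2) / ([H₂] × [I₂]) = 6.08
[I₂]^1 = (product terms)/(Kc · other reactant terms) = 2.0164 / (6.08 · 2.54) = 0.13057
[I₂] = 0.1306 M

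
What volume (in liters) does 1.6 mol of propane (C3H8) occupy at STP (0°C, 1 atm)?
At STP, 1 mol of gas occupies 22.4 L
Volume = 1.6 mol × 22.4 L/mol = 35.84 L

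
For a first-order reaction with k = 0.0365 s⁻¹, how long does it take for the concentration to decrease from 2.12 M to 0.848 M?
25.10 s

From ln[A] = ln[A]₀ - k·t: t = ln([A]₀/[A])/k = ln(2.12/0.848)/0.0365 = ln(2.5000)/0.0365 = 0.9163/0.0365 = 25.10 s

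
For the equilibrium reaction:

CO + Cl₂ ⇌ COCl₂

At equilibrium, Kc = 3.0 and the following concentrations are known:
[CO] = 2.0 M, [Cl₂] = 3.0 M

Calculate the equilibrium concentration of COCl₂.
[COCl₂] = 18.0000 M

Kc = ([COCl₂]) / ([CO] × [Cl₂]) = 3.0
[COCl₂]^1 = Kc · (reactant terms)/(other product terms) = 3.0 · 6 / 1 = 18
[COCl₂] = 18.0000 M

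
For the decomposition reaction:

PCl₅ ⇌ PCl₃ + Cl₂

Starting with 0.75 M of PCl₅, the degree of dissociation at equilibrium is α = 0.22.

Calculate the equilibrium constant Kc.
K_c = 0.0465

x = α·[A]₀ = 0.22 × 0.75 = 0.165 M dissociated.
At eq: [PCl₅] = 0.75 − 0.165 = 0.585 M; [PCl₃] = [Cl₂] = x = 0.165 M.
Kc = [PCl₃][Cl₂]/[PCl₅] = (0.165)²/0.585 = 0.04654.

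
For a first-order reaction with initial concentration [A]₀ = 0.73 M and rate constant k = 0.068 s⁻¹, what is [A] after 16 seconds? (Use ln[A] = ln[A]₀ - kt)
0.2459 M

ln[A] = ln[A]₀ - k·t = ln(0.73) - (0.068)·(16) = -0.3147 - 1.0880 = -1.4027
[A] = e^(-1.4027) = 0.2459 M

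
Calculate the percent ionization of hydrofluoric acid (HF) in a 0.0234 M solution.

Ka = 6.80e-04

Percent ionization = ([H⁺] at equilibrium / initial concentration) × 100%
Percent ionization = 15.7%

Let x = [H⁺]. Ka = x²/(C - x) ⇒ x² + (6.80e-04)x - (6.80e-04)(0.0234) = 0. x = 3.6634e-03. Percent = (3.6634e-03/0.0234) × 100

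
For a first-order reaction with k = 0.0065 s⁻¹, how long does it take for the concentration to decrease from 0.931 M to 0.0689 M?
400.55 s

From ln[A] = ln[A]₀ - k·t: t = ln([A]₀/[A])/k = ln(0.931/0.0689)/0.0065 = ln(13.5123)/0.0065 = 2.6036/0.0065 = 400.55 s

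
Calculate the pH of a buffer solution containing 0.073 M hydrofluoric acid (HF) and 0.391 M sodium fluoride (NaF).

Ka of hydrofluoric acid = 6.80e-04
pH = 3.90

pKa = -log(6.80e-04) = 3.17. pH = pKa + log([A⁻]/[HA]) = 3.17 + log(0.391/0.073)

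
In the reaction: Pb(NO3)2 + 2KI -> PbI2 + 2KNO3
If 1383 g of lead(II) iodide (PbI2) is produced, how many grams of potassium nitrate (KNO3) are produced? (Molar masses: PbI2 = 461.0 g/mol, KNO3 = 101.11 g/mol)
Moles of PbI2 = 1383 g ÷ 461.0 g/mol = 3 mol
Mole ratio: 2 mol KNO3 / 1 mol PbI2
Moles of KNO3 = 3 × (2/1) = 6 mol
Mass of KNO3 = 6 mol × 101.11 g/mol = 606.7 g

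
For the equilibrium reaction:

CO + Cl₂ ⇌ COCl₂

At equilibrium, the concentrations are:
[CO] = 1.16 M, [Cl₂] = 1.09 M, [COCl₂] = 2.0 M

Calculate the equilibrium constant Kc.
K_c = 1.5818

Kc = ([COCl₂]) / ([CO] × [Cl₂])
   = ((2.0)) / ((1.16)·(1.09))
   = 2 / 1.2644 = 1.5818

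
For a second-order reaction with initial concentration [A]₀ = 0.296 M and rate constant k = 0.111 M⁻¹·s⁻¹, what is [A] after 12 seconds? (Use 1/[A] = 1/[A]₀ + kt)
0.2123 M

1/[A] = 1/[A]₀ + k·t = 1/0.296 + (0.111)·(12) = 3.3784 + 1.3320 = 4.7104
[A] = 1/4.7104 = 0.2123 M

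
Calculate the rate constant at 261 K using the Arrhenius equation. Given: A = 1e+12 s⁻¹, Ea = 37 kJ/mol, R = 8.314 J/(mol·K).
3.93e+04 s⁻¹

k = A·exp(-Ea/(R·T)) = 1e+12·exp(-37000/(8.314·261)) = 1e+12·exp(-17.0511) = 1e+12·3.9339e-08 = 3.93e+04 s⁻¹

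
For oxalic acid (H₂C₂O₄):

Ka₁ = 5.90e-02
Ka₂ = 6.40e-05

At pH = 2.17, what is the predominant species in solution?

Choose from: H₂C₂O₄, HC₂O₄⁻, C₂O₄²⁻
HC₂O₄⁻

pKa1 = 1.23, pKa2 = 4.19. Each pKa is the crossover between adjacent species; pH = 2.17 lies in the region where HC₂O₄⁻ predominates.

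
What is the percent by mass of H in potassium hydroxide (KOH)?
Mass of H in formula = 1.008 × 1 = 1.008 g/mol
Molar mass = 56.11 g/mol
% H = (1.008/56.11) × 100% = 1.80%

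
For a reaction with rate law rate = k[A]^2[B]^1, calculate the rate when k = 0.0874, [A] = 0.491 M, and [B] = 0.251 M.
0.005289 M/s

rate = k·[A]^2·[B]^1 = 0.0874·(0.491)^2·(0.251)^1 = 0.0874·0.241081·0.251 = 0.005289 M/s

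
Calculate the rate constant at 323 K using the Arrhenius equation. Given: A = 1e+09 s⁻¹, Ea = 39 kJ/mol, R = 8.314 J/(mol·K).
4.93e+02 s⁻¹

k = A·exp(-Ea/(R·T)) = 1e+09·exp(-39000/(8.314·323)) = 1e+09·exp(-14.5229) = 1e+09·4.9295e-07 = 4.93e+02 s⁻¹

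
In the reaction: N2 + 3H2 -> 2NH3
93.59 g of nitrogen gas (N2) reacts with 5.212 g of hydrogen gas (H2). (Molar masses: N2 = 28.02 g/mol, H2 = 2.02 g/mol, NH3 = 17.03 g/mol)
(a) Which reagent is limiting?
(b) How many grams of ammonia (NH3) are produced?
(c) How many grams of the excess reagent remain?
(a) H2, (b) 29.29 g, (c) 69.49 g

Moles of N2 = 93.59 g ÷ 28.02 g/mol = 3.34011 mol
Moles of H2 = 5.212 g ÷ 2.02 g/mol = 2.5802 mol
Moles ÷ coefficient: N2: 3.34011/1 = 3.34, H2: 2.5802/3 = 0.8601
(a) H2 has the smaller value, so H2 is the limiting reagent.
(b) Moles of NH3 = 2.5802 mol H2 × (2/3) = 1.72013 mol; mass = 1.72013 mol × 17.03 g/mol = 29.29 g
(c) N2 consumed = 2.5802 × (1/3) = 0.860066 mol; remaining = 3.34011 − 0.860066 = 2.48005 mol; mass = 2.48005 mol × 28.02 g/mol = 69.49 g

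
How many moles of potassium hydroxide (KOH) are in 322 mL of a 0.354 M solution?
Moles = Molarity × Volume (L)
Moles = 0.354 M × 0.322 L = 0.114 mol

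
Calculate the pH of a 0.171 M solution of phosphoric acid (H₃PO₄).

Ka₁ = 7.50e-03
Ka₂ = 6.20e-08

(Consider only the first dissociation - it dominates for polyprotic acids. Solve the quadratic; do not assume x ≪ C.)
pH = 1.49

x² + Ka₁·x − Ka₁·C = 0 with Ka₁ = 7.50e-03, C = 0.171.
x = (−Ka₁ + √(Ka₁² + 4·Ka₁·C))/2 = 3.2258e-02 M, so pH = 1.49.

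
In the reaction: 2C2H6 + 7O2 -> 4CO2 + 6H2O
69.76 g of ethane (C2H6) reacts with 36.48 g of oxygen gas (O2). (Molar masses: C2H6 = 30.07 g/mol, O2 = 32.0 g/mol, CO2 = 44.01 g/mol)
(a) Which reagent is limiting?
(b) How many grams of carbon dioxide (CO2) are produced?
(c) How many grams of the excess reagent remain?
(a) O2, (b) 28.67 g, (c) 59.97 g

Moles of C2H6 = 69.76 g ÷ 30.07 g/mol = 2.31992 mol
Moles of O2 = 36.48 g ÷ 32.0 g/mol = 1.14 mol
Moles ÷ coefficient: C2H6: 2.31992/2 = 1.16, O2: 1.14/7 = 0.1629
(a) O2 has the smaller value, so O2 is the limiting reagent.
(b) Moles of CO2 = 1.14 mol O2 × (4/7) = 0.651429 mol; mass = 0.651429 mol × 44.01 g/mol = 28.67 g
(c) C2H6 consumed = 1.14 × (2/7) = 0.325714 mol; remaining = 2.31992 − 0.325714 = 1.99421 mol; mass = 1.99421 mol × 30.07 g/mol = 59.97 g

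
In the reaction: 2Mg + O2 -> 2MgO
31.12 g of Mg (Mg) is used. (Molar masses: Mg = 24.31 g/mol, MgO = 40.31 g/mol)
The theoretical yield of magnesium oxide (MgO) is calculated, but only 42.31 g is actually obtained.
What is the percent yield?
Moles of Mg = 31.12 g ÷ 24.31 g/mol = 1.28013 mol
Mole ratio: 2 mol MgO / 2 mol Mg
Moles of MgO = 1.28013 × (2/2) = 1.28013 mol
Theoretical yield = 1.28013 mol × 40.31 g/mol = 51.602 g
Actual yield = 42.31 g
Percent yield = (42.31 / 51.602) × 100% = 82.0%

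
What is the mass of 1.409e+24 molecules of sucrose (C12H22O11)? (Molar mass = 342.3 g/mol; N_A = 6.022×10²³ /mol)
Moles = 1.409e+24 ÷ 6.022×10²³ = 2.33975 mol
Mass = 2.33975 mol × 342.3 g/mol = 800.9 g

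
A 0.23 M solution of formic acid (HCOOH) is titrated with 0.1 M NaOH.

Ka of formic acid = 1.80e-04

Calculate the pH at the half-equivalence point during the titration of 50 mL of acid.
pH = pKa = 3.74

At the half-equivalence point, [HA] = [A⁻], so by Henderson–Hasselbalch pH = pKa + log(1) = pKa.
pKa = −log(1.80e-04) = 3.74.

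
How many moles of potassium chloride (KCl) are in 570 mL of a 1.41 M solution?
Moles = Molarity × Volume (L)
Moles = 1.41 M × 0.57 L = 0.8037 mol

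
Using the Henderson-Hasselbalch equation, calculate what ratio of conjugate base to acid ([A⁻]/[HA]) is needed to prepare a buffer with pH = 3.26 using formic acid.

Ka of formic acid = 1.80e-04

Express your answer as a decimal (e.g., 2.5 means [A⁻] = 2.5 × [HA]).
[A⁻]/[HA] = 0.328

pKa = −log(1.80e-04) = 3.7447. pH = pKa + log([A⁻]/[HA]). 3.26 = 3.7447 + log(ratio). log(ratio) = 3.26 − 3.7447 = -0.4847. ratio = 10^(-0.4847) = 0.328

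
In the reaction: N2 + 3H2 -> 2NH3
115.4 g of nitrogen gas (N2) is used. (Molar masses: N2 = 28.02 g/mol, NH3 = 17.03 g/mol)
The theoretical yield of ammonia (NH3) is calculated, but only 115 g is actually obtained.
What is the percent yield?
Moles of N2 = 115.4 g ÷ 28.02 g/mol = 4.11849 mol
Mole ratio: 2 mol NH3 / 1 mol N2
Moles of NH3 = 4.11849 × (2/1) = 8.23697 mol
Theoretical yield = 8.23697 mol × 17.03 g/mol = 140.28 g
Actual yield = 115 g
Percent yield = (115 / 140.28) × 100% = 82.0%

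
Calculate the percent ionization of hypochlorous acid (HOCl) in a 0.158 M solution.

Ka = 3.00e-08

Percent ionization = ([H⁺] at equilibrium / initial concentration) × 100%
Percent ionization = 0.0436%

Let x = [H⁺]. Ka = x²/(C - x) ⇒ x² + (3.00e-08)x - (3.00e-08)(0.158) = 0. x = 6.8833e-05. Percent = (6.8833e-05/0.158) × 100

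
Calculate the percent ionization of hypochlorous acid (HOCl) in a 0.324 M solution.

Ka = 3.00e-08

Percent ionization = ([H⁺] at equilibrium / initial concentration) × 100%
Percent ionization = 0.0304%

Let x = [H⁺]. Ka = x²/(C - x) ⇒ x² + (3.00e-08)x - (3.00e-08)(0.324) = 0. x = 9.8575e-05. Percent = (9.8575e-05/0.324) × 100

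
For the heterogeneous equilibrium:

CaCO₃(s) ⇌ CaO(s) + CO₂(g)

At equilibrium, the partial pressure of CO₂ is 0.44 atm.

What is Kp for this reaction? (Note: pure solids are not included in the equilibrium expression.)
K_p = 0.44

Solids (CaCO₃, CaO) have activity 1 and are excluded.
Kp = P(CO₂) = 0.44.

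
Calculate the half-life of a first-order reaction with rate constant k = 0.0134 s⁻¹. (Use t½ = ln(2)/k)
51.73 s

t½ = ln(2)/k = 0.6931/0.0134 = 51.73 s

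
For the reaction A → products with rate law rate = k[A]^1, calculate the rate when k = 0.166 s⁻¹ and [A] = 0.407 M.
0.06756 M/s

rate = k·[A]^1 = 0.166·(0.407)^1 = 0.166·0.407 = 0.06756 M/s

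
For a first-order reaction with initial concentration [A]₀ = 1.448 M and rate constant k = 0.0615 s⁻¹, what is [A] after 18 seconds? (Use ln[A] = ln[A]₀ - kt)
0.4786 M

ln[A] = ln[A]₀ - k·t = ln(1.448) - (0.0615)·(18) = 0.3702 - 1.1070 = -0.7368
[A] = e^(-0.7368) = 0.4786 M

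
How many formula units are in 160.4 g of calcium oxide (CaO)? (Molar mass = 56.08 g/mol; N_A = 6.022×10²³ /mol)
Moles = 160.4 g ÷ 56.08 g/mol = 2.8602 mol
Formula units = 2.8602 mol × 6.022×10²³ /mol = 1.722e+24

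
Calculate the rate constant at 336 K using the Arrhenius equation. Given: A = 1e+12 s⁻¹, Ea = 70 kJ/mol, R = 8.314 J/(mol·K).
1.31e+01 s⁻¹

k = A·exp(-Ea/(R·T)) = 1e+12·exp(-70000/(8.314·336)) = 1e+12·exp(-25.0581) = 1e+12·1.3104e-11 = 1.31e+01 s⁻¹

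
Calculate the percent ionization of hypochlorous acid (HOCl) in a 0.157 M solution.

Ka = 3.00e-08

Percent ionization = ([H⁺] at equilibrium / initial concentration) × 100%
Percent ionization = 0.0437%

Let x = [H⁺]. Ka = x²/(C - x) ⇒ x² + (3.00e-08)x - (3.00e-08)(0.157) = 0. x = 6.8614e-05. Percent = (6.8614e-05/0.157) × 100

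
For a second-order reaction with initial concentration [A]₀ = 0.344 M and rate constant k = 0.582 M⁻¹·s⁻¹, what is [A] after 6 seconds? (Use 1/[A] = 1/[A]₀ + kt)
0.1563 M

1/[A] = 1/[A]₀ + k·t = 1/0.344 + (0.582)·(6) = 2.9070 + 3.4920 = 6.3990
[A] = 1/6.3990 = 0.1563 M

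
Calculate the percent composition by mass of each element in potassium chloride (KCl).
K: 52.45%, Cl: 47.55%

Molar mass of KCl = 74.55 g/mol
% K = (1 × 39.1) / 74.55 × 100% = 39.1 / 74.55 × 100% = 52.45%
% Cl = (1 × 35.45) / 74.55 × 100% = 35.45 / 74.55 × 100% = 47.55%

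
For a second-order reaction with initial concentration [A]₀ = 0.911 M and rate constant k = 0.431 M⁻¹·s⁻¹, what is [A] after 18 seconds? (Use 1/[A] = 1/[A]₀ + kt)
0.1129 M

1/[A] = 1/[A]₀ + k·t = 1/0.911 + (0.431)·(18) = 1.0977 + 7.7580 = 8.8557
[A] = 1/8.8557 = 0.1129 M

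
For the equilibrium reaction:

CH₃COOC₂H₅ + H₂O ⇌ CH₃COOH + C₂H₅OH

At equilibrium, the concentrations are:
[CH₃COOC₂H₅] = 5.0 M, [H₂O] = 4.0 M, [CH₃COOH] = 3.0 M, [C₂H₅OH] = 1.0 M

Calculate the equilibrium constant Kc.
K_c = 0.1500

Kc = ([CH₃COOH] × [C₂H₅OH]) / ([CH₃COOC₂H₅] × [H₂O])
   = ((3.0)·(1.0)) / ((5.0)·(4.0))
   = 3 / 20 = 0.1500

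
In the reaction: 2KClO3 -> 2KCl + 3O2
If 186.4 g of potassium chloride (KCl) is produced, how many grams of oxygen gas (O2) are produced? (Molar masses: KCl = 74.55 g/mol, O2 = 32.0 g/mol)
Moles of KCl = 186.4 g ÷ 74.55 g/mol = 2.50034 mol
Mole ratio: 3 mol O2 / 2 mol KCl
Moles of O2 = 2.50034 × (3/2) = 3.7505 mol
Mass of O2 = 3.7505 mol × 32.0 g/mol = 120 g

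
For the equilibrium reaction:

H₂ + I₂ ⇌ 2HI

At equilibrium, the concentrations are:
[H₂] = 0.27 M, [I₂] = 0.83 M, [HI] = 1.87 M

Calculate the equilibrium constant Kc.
K_c = 15.6042

Kc = ([HI]^2) / ([H₂] × [I₂])
   = ((1.87)^2) / ((0.27)·(0.83))
   = 3.4969 / 0.2241 = 15.6042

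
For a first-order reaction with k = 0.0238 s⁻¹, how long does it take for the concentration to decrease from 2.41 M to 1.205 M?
29.12 s

From ln[A] = ln[A]₀ - k·t: t = ln([A]₀/[A])/k = ln(2.41/1.205)/0.0238 = ln(2.0000)/0.0238 = 0.6931/0.0238 = 29.12 s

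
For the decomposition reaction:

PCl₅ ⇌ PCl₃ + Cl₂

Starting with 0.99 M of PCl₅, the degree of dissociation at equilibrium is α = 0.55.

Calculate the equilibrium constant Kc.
K_c = 0.6655

x = α·[A]₀ = 0.55 × 0.99 = 0.5445 M dissociated.
At eq: [PCl₅] = 0.99 − 0.5445 = 0.4455 M; [PCl₃] = [Cl₂] = x = 0.5445 M.
Kc = [PCl₃][Cl₂]/[PCl₅] = (0.5445)²/0.4455 = 0.6655.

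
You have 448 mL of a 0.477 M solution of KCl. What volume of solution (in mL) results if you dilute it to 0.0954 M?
Using M₁V₁ = M₂V₂:
0.477 × 448 = 0.0954 × V₂
V₂ = (0.477 × 448) / 0.0954 = 2240 mL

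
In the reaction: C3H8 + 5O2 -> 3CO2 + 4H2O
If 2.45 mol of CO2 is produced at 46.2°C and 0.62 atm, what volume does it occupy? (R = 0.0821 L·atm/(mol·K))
T = 46.2°C + 273.15 = 319.35 K
V = nRT/P = (2.45 × 0.0821 × 319.35) / 0.62
V = 103.61 L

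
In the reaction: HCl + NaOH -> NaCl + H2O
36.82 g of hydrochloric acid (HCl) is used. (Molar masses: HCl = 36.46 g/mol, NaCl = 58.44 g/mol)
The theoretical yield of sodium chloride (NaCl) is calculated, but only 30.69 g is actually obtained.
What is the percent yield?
Moles of HCl = 36.82 g ÷ 36.46 g/mol = 1.00987 mol
Mole ratio: 1 mol NaCl / 1 mol HCl
Moles of NaCl = 1.00987 × (1/1) = 1.00987 mol
Theoretical yield = 1.00987 mol × 58.44 g/mol = 59.017 g
Actual yield = 30.69 g
Percent yield = (30.69 / 59.017) × 100% = 52.0%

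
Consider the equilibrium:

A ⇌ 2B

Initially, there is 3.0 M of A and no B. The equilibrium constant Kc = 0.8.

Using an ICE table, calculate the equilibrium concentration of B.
[B] = 1.362 M

ICE: [A] = 3.0 − x, [B] = 2x.
Kc = (2x)²/(3.0 − x) = 0.8 ⇒ 4x² + 0.8x − 2.4 = 0.
x = (−0.8 + √(0.8² + 4·4·2.4))/(2·4) = (−0.8 + √39.04)/8 = 0.68102.
[B] = 2x = 1.362 M.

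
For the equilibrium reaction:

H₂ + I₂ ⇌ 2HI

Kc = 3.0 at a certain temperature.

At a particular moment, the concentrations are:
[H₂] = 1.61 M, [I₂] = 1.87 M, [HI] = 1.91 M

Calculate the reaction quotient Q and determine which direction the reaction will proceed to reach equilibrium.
Q = 1.212, Q < K, reaction proceeds forward (toward products)

Q = ([HI]^2) / ([H₂] × [I₂])
  = ((1.91)^2) / ((1.61)·(1.87)) = 3.6481/3.0107 = 1.212
Since Q = 1.212 < Kc = 3.0, the reaction proceeds forward (toward products) to reach equilibrium.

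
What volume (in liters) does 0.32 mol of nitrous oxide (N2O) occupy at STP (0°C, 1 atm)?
At STP, 1 mol of gas occupies 22.4 L
Volume = 0.32 mol × 22.4 L/mol = 7.17 L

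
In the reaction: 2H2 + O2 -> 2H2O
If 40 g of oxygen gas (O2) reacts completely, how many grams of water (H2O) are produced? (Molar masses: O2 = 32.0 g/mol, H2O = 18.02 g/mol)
Moles of O2 = 40 g ÷ 32.0 g/mol = 1.25 mol
Mole ratio: 2 mol H2O / 1 mol O2
Moles of H2O = 1.25 × (2/1) = 2.5 mol
Mass of H2O = 2.5 mol × 18.02 g/mol = 45.05 g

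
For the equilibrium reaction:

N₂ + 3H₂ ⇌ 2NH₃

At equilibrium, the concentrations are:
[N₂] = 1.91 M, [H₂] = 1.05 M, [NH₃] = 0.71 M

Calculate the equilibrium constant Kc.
K_c = 0.2280

Kc = ([NH₃]^2) / ([N₂] × [H₂]^3)
   = ((0.71)^2) / ((1.91)·(1.05)^3)
   = 0.5041 / 2.2111 = 0.2280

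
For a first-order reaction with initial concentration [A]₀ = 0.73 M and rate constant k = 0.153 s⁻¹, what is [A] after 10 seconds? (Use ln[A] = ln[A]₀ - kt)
0.1581 M

ln[A] = ln[A]₀ - k·t = ln(0.73) - (0.153)·(10) = -0.3147 - 1.5300 = -1.8447
[A] = e^(-1.8447) = 0.1581 M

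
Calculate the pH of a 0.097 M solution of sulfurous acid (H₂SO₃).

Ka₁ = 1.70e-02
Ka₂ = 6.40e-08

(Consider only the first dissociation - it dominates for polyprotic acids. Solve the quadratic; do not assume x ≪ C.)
pH = 1.48

x² + Ka₁·x − Ka₁·C = 0 with Ka₁ = 1.70e-02, C = 0.097.
x = (−Ka₁ + √(Ka₁² + 4·Ka₁·C))/2 = 3.2988e-02 M, so pH = 1.48.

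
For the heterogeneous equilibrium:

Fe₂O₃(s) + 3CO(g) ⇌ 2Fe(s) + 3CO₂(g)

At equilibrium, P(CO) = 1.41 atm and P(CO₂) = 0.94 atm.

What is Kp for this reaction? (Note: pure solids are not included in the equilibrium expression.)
K_p = 0.296

Solids (Fe₂O₃, Fe) are excluded.
Kp = P(CO₂)³/P(CO)³ = (0.94)³/(1.41)³ = 0.8306/2.803 = 0.296.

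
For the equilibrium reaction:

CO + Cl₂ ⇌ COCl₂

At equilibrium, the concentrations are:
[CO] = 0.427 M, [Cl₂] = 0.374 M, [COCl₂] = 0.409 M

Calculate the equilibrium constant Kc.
K_c = 2.5611

Kc = ([COCl₂]) / ([CO] × [Cl₂])
   = ((0.409)) / ((0.427)·(0.374))
   = 0.409 / 0.1597 = 2.5611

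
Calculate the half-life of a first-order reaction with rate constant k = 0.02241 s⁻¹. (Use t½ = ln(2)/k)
30.93 s

t½ = ln(2)/k = 0.6931/0.02241 = 30.93 s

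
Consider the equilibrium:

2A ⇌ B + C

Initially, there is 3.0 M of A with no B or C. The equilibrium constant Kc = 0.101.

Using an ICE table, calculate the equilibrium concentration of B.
[B] = 0.583 M

ICE: [A] = 3.0 − 2x, [B] = [C] = x.
Kc = x²/(3.0 − 2x)² = 0.101 ⇒ √Kc = x/(3.0 − 2x).
x = √0.101·3.0/(1 + 2√0.101) = 0.3178·3.0/1.6356 = 0.58291.
[B] = x = 0.583 M.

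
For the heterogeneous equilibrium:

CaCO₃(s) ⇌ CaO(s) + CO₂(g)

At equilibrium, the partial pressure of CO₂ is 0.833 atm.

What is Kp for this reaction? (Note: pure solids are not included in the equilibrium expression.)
K_p = 0.833

Solids (CaCO₃, CaO) have activity 1 and are excluded.
Kp = P(CO₂) = 0.833.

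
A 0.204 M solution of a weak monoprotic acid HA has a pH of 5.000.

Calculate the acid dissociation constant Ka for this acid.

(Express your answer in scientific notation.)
K_a = 4.90e-10

[H⁺] = 10^(−pH) = 10^(−5.000) = 1.000e-05 M. For HA ⇌ H⁺ + A⁻, Ka = x²/(C − x) = (1.000e-05)²/(0.204 − 1.000e-05) = 4.90e-10.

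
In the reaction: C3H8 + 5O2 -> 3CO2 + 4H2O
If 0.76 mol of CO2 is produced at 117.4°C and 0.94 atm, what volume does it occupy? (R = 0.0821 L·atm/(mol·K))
T = 117.4°C + 273.15 = 390.55 K
V = nRT/P = (0.76 × 0.0821 × 390.55) / 0.94
V = 25.92 L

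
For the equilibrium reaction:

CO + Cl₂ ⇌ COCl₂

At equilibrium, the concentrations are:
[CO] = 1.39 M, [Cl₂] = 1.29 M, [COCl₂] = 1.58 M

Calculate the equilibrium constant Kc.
K_c = 0.8812

Kc = ([COCl₂]) / ([CO] × [Cl₂])
   = ((1.58)) / ((1.39)·(1.29))
   = 1.58 / 1.7931 = 0.8812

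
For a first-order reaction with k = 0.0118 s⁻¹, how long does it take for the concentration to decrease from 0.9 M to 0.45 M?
58.74 s

From ln[A] = ln[A]₀ - k·t: t = ln([A]₀/[A])/k = ln(0.9/0.45)/0.0118 = ln(2.0000)/0.0118 = 0.6931/0.0118 = 58.74 s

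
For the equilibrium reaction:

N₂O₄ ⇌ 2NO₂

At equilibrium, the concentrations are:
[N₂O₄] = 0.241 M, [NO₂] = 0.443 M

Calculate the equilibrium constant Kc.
K_c = 0.8143

Kc = ([NO₂]^2) / ([N₂O₄])
   = ((0.443)^2) / ((0.241))
   = 0.19625 / 0.241 = 0.8143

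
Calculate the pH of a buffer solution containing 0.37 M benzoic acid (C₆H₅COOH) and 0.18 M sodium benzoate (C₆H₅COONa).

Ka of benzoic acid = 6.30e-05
pH = 3.89

pKa = -log(6.30e-05) = 4.20. pH = pKa + log([A⁻]/[HA]) = 4.20 + log(0.18/0.37)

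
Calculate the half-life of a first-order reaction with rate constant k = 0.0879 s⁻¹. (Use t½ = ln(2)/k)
7.89 s

t½ = ln(2)/k = 0.6931/0.0879 = 7.89 s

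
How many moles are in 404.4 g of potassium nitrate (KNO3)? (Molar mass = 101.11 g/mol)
Moles = 404.4 g ÷ 101.11 g/mol = 4 mol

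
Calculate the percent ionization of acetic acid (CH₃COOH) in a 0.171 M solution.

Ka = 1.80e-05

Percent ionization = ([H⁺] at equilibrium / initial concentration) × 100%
Percent ionization = 1.02%

Let x = [H⁺]. Ka = x²/(C - x) ⇒ x² + (1.80e-05)x - (1.80e-05)(0.171) = 0. x = 1.7454e-03. Percent = (1.7454e-03/0.171) × 100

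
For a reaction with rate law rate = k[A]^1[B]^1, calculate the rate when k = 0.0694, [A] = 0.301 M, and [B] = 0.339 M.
0.007082 M/s

rate = k·[A]^1·[B]^1 = 0.0694·(0.301)^1·(0.339)^1 = 0.0694·0.301·0.339 = 0.007082 M/s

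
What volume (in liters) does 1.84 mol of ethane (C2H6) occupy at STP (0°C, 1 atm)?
At STP, 1 mol of gas occupies 22.4 L
Volume = 1.84 mol × 22.4 L/mol = 41.22 L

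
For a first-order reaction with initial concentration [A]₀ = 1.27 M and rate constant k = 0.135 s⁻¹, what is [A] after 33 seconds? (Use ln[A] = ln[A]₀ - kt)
0.0148 M

ln[A] = ln[A]₀ - k·t = ln(1.27) - (0.135)·(33) = 0.2390 - 4.4550 = -4.2160
[A] = e^(-4.2160) = 0.0148 M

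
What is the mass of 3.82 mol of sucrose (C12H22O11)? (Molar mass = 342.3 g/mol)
Mass = 3.82 mol × 342.3 g/mol = 1308 g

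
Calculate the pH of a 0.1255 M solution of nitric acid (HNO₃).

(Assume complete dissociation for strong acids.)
pH = 0.90

[H⁺] = 0.1255 M for strong acid. pH = -log[H⁺] = -log(0.1255)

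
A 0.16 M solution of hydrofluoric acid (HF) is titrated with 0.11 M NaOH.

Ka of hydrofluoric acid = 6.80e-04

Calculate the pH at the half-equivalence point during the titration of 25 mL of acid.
pH = pKa = 3.17

At the half-equivalence point, [HA] = [A⁻], so by Henderson–Hasselbalch pH = pKa + log(1) = pKa.
pKa = −log(6.80e-04) = 3.17.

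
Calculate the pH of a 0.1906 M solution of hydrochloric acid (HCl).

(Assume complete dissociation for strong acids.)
pH = 0.72

[H⁺] = 0.1906 M for strong acid. pH = -log[H⁺] = -log(0.1906)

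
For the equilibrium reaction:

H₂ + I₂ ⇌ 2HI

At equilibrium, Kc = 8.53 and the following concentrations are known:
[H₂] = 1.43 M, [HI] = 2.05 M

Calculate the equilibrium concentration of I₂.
[I₂] = 0.3445 M

Kc = ([HI]^2) / ([H₂] × [I₂]) = 8.53
[I₂]^1 = (product terms)/(Kc · other reactant terms) = 4.2025 / (8.53 · 1.43) = 0.34453
[I₂] = 0.3445 M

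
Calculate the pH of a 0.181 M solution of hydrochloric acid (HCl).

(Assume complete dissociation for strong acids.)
pH = 0.74

[H⁺] = 0.181 M for strong acid. pH = -log[H⁺] = -log(0.181)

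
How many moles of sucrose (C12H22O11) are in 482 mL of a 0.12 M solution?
Moles = Molarity × Volume (L)
Moles = 0.12 M × 0.482 L = 0.05784 mol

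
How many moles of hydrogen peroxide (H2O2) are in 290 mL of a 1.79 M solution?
Moles = Molarity × Volume (L)
Moles = 1.79 M × 0.29 L = 0.5191 mol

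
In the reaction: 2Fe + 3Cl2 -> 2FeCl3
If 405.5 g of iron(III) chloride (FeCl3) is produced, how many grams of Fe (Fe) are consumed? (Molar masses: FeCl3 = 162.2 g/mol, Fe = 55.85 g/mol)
Moles of FeCl3 = 405.5 g ÷ 162.2 g/mol = 2.5 mol
Mole ratio: 2 mol Fe / 2 mol FeCl3
Moles of Fe = 2.5 × (2/2) = 2.5 mol
Mass of Fe = 2.5 mol × 55.85 g/mol = 139.6 g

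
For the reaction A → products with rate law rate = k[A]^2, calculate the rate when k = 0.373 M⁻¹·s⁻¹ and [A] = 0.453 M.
0.07654 M/s

rate = k·[A]^2 = 0.373·(0.453)^2 = 0.373·0.205209 = 0.07654 M/s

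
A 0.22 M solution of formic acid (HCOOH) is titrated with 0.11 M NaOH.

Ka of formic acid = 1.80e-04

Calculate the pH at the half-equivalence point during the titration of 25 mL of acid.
pH = pKa = 3.74

At the half-equivalence point, [HA] = [A⁻], so by Henderson–Hasselbalch pH = pKa + log(1) = pKa.
pKa = −log(1.80e-04) = 3.74.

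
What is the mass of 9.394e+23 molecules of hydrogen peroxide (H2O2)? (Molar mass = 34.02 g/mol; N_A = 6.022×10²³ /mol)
Moles = 9.394e+23 ÷ 6.022×10²³ = 1.55995 mol
Mass = 1.55995 mol × 34.02 g/mol = 53.07 g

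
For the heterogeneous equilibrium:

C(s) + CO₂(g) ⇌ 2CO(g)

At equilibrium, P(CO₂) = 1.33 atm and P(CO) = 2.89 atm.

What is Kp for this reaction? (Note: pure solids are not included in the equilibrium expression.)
K_p = 6.280

Solid C is excluded.
Kp = P(CO)²/P(CO₂) = (2.89)²/1.33 = 8.352/1.33 = 6.280.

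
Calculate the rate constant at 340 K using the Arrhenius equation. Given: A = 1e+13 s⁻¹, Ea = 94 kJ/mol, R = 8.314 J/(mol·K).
3.62e-02 s⁻¹

k = A·exp(-Ea/(R·T)) = 1e+13·exp(-94000/(8.314·340)) = 1e+13·exp(-33.2536) = 1e+13·3.6152e-15 = 3.62e-02 s⁻¹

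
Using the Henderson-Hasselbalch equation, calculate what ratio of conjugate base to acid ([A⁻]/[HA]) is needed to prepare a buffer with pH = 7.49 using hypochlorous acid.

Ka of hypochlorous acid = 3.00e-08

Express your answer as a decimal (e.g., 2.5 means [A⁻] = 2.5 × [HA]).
[A⁻]/[HA] = 0.927

pKa = −log(3.00e-08) = 7.5229. pH = pKa + log([A⁻]/[HA]). 7.49 = 7.5229 + log(ratio). log(ratio) = 7.49 − 7.5229 = -0.0329. ratio = 10^(-0.0329) = 0.927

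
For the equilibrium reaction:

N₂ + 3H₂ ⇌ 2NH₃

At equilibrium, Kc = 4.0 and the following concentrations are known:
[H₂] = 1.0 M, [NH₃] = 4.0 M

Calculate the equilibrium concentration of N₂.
[N₂] = 4.0000 M

Kc = ([NH₃]^2) / ([N₂] × [H₂]^3) = 4.0
[N₂]^1 = (product terms)/(Kc · other reactant terms) = 16 / (4.0 · 1) = 4
[N₂] = 4.0000 M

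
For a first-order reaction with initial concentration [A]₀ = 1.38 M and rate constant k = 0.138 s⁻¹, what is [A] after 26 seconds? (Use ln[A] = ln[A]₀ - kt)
0.0382 M

ln[A] = ln[A]₀ - k·t = ln(1.38) - (0.138)·(26) = 0.3221 - 3.5880 = -3.2659
[A] = e^(-3.2659) = 0.0382 M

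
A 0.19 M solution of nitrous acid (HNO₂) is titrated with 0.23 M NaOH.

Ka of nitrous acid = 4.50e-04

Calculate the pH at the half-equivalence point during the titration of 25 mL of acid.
pH = pKa = 3.35

At the half-equivalence point, [HA] = [A⁻], so by Henderson–Hasselbalch pH = pKa + log(1) = pKa.
pKa = −log(4.50e-04) = 3.35.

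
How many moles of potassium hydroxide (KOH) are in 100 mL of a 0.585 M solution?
Moles = Molarity × Volume (L)
Moles = 0.585 M × 0.1 L = 0.0585 mol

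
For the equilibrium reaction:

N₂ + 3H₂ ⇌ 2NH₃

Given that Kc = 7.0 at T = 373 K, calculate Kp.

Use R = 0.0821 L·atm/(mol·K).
K_p = 0.0075

Δn = (moles gaseous products) − (moles gaseous reactants) = -2
T = 373 K; RT = 0.0821 × 373 = 30.6233
Kp = Kc·(RT)^Δn = 7.0 × (30.6233)^-2 = 7.0 × 0.00106634 = 0.0075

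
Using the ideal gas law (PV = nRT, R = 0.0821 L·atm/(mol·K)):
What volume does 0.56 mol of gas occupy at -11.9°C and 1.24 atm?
T = -11.9°C + 273.15 = 261.25 K
V = nRT/P = (0.56 × 0.0821 × 261.25) / 1.24
V = 9.69 L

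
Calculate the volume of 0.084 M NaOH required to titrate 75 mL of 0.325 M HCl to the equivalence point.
V_{base} = 290.2 mL

At equivalence: moles acid = moles base.
moles HCl = 0.325 M × 0.075 L = 0.024375 mol
V_NaOH = 0.024375 mol ÷ 0.084 M = 0.2902 L = 290.2 mL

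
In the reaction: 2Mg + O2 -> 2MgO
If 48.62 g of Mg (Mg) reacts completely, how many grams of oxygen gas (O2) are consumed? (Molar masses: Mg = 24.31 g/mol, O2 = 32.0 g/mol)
Moles of Mg = 48.62 g ÷ 24.31 g/mol = 2 mol
Mole ratio: 1 mol O2 / 2 mol Mg
Moles of O2 = 2 × (1/2) = 1 mol
Mass of O2 = 1 mol × 32.0 g/mol = 32 g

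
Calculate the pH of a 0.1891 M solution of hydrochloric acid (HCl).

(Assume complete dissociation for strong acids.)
pH = 0.72

[H⁺] = 0.1891 M for strong acid. pH = -log[H⁺] = -log(0.1891)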